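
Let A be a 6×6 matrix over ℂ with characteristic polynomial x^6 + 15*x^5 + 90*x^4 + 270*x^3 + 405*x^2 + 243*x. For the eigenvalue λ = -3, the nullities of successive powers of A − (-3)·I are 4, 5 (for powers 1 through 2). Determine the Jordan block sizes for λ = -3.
Block sizes for λ = -3: [2, 1, 1, 1]

From the dimensions of kernels of powers, the number of Jordan blocks of size at least j is d_j − d_{j−1} where d_j = dim ker(N^j) (with d_0 = 0). Computing the differences gives [4, 1].
The number of blocks of size exactly k is (#blocks of size ≥ k) − (#blocks of size ≥ k + 1), so the partition is: 3 block(s) of size 1, 1 block(s) of size 2.
In nonincreasing order the block sizes are [2, 1, 1, 1].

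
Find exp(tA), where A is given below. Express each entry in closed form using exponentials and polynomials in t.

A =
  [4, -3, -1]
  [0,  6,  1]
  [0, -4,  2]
e^{tA} =
  [exp(4*t), -t^2*exp(4*t) - 3*t*exp(4*t), -t^2*exp(4*t)/2 - t*exp(4*t)]
  [0, 2*t*exp(4*t) + exp(4*t), t*exp(4*t)]
  [0, -4*t*exp(4*t), -2*t*exp(4*t) + exp(4*t)]

Strategy: write A = P · J · P⁻¹ where J is a Jordan canonical form, so e^{tA} = P · e^{tJ} · P⁻¹, and e^{tJ} can be computed block-by-block.

A has Jordan form
J =
  [4, 1, 0]
  [0, 4, 1]
  [0, 0, 4]
(up to reordering of blocks).

Per-block formulas:
  For a 3×3 Jordan block J_3(4): exp(t · J_3(4)) = e^(4t)·(I + t·N + (t^2/2)·N^2), where N is the 3×3 nilpotent shift.

After assembling e^{tJ} and conjugating by P, we get:

e^{tA} =
  [exp(4*t), -t^2*exp(4*t) - 3*t*exp(4*t), -t^2*exp(4*t)/2 - t*exp(4*t)]
  [0, 2*t*exp(4*t) + exp(4*t), t*exp(4*t)]
  [0, -4*t*exp(4*t), -2*t*exp(4*t) + exp(4*t)]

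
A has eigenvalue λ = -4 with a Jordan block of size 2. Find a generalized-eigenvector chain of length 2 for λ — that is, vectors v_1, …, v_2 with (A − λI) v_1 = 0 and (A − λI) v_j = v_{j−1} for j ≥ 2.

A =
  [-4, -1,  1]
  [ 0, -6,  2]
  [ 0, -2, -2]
A Jordan chain for λ = -4 of length 2:
v_1 = (-1, -2, -2)ᵀ
v_2 = (0, 1, 0)ᵀ

Let N = A − (-4)·I. We want v_2 with N^2 v_2 = 0 but N^1 v_2 ≠ 0; then v_{j-1} := N · v_j for j = 2, …, 2.

Pick v_2 = (0, 1, 0)ᵀ.
Then v_1 = N · v_2 = (-1, -2, -2)ᵀ.

Sanity check: (A − (-4)·I) v_1 = (0, 0, 0)ᵀ = 0. ✓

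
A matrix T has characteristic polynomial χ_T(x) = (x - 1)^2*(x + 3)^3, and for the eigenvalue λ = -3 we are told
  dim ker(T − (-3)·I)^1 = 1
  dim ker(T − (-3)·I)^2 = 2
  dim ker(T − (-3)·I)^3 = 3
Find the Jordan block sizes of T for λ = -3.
Block sizes for λ = -3: [3]

From the dimensions of kernels of powers, the number of Jordan blocks of size at least j is d_j − d_{j−1} where d_j = dim ker(N^j) (with d_0 = 0). Computing the differences gives [1, 1, 1].
The number of blocks of size exactly k is (#blocks of size ≥ k) − (#blocks of size ≥ k + 1), so the partition is: 1 block(s) of size 3.
In nonincreasing order the block sizes are [3].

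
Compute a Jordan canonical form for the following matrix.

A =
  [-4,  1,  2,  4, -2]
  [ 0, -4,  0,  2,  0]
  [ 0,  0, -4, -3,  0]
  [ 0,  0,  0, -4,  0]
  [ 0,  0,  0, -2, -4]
J_2(-4) ⊕ J_2(-4) ⊕ J_1(-4)

The characteristic polynomial is
  det(x·I − A) = x^5 + 20*x^4 + 160*x^3 + 640*x^2 + 1280*x + 1024 = (x + 4)^5

Eigenvalues and multiplicities (the geometric multiplicity of λ is n − rank(A − λI), which equals the number of Jordan blocks for λ):
  λ = -4: algebraic multiplicity = 5, geometric multiplicity = 3

Determining the block sizes for each eigenvalue:
  λ = -4: with am = 5 and gm = 3, the partition is not yet determined (e.g. several partitions of 5 into 3 parts exist). Let N = A − (-4)·I. Computing rank(N^1) = 2, rank(N^2) = 0; the number of blocks of size ≥ j is rank(N^{j−1}) − rank(N^j), giving [3, 2]. So we have 2 block(s) of size 2, 1 block(s) of size 1 → block sizes [2, 2, 1]

Assembling the blocks gives a Jordan form
J =
  [-4,  1,  0,  0,  0]
  [ 0, -4,  0,  0,  0]
  [ 0,  0, -4,  1,  0]
  [ 0,  0,  0, -4,  0]
  [ 0,  0,  0,  0, -4]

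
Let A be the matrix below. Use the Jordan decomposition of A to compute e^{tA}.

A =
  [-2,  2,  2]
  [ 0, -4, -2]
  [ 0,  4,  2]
e^{tA} =
  [exp(-2*t), 1 - exp(-2*t), 1 - exp(-2*t)]
  [0, -1 + 2*exp(-2*t), -1 + exp(-2*t)]
  [0, 2 - 2*exp(-2*t), 2 - exp(-2*t)]

Strategy: write A = P · J · P⁻¹ where J is a Jordan canonical form, so e^{tA} = P · e^{tJ} · P⁻¹, and e^{tJ} can be computed block-by-block.

A has Jordan form
J =
  [-2,  0, 0]
  [ 0, -2, 0]
  [ 0,  0, 0]
(up to reordering of blocks).

Per-block formulas:
  For a 1×1 block at λ = 0: exp(t · [0]) = [e^(0t)].
  For a 1×1 block at λ = -2: exp(t · [-2]) = [e^(-2t)].

After assembling e^{tJ} and conjugating by P, we get:

e^{tA} =
  [exp(-2*t), 1 - exp(-2*t), 1 - exp(-2*t)]
  [0, -1 + 2*exp(-2*t), -1 + exp(-2*t)]
  [0, 2 - 2*exp(-2*t), 2 - exp(-2*t)]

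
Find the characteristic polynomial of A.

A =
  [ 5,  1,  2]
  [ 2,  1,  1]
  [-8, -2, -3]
x^3 - 3*x^2 + 3*x - 1

Expanding det(x·I − A) (e.g. by cofactor expansion or by noting that A is similar to its Jordan form J, which has the same characteristic polynomial as A) gives
  χ_A(x) = x^3 - 3*x^2 + 3*x - 1
which factors as (x - 1)^3. The eigenvalues (with algebraic multiplicities) are λ = 1 with multiplicity 3.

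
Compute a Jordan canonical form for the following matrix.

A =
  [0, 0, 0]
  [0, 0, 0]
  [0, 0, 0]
J_1(0) ⊕ J_1(0) ⊕ J_1(0)

The characteristic polynomial is
  det(x·I − A) = x^3

Eigenvalues and multiplicities (the geometric multiplicity of λ is n − rank(A − λI), which equals the number of Jordan blocks for λ):
  λ = 0: algebraic multiplicity = 3, geometric multiplicity = 3

Determining the block sizes for each eigenvalue:
  λ = 0: gm = am = 3, so every block has size 1 → block sizes [1, 1, 1]

Assembling the blocks gives a Jordan form
J =
  [0, 0, 0]
  [0, 0, 0]
  [0, 0, 0]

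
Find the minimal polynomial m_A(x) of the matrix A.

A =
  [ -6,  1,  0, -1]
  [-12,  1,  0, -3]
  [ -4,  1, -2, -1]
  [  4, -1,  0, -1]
x^2 + 4*x + 4

The characteristic polynomial is χ_A(x) = (x + 2)^4, so the eigenvalues are known. The minimal polynomial is
  m_A(x) = Π_λ (x − λ)^{k_λ}
where k_λ is the size of the *largest* Jordan block for λ (equivalently, the smallest k with (A − λI)^k v = 0 for every generalised eigenvector v of λ).

  λ = -2: largest Jordan block has size 2, contributing (x + 2)^2

So m_A(x) = (x + 2)^2 = x^2 + 4*x + 4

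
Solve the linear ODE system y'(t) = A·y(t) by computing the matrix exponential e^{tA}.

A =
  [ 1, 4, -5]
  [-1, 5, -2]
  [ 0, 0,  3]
e^{tA} =
  [-2*t*exp(3*t) + exp(3*t), 4*t*exp(3*t), t^2*exp(3*t) - 5*t*exp(3*t)]
  [-t*exp(3*t), 2*t*exp(3*t) + exp(3*t), t^2*exp(3*t)/2 - 2*t*exp(3*t)]
  [0, 0, exp(3*t)]

Strategy: write A = P · J · P⁻¹ where J is a Jordan canonical form, so e^{tA} = P · e^{tJ} · P⁻¹, and e^{tJ} can be computed block-by-block.

A has Jordan form
J =
  [3, 1, 0]
  [0, 3, 1]
  [0, 0, 3]
(up to reordering of blocks).

Per-block formulas:
  For a 3×3 Jordan block J_3(3): exp(t · J_3(3)) = e^(3t)·(I + t·N + (t^2/2)·N^2), where N is the 3×3 nilpotent shift.

After assembling e^{tJ} and conjugating by P, we get:

e^{tA} =
  [-2*t*exp(3*t) + exp(3*t), 4*t*exp(3*t), t^2*exp(3*t) - 5*t*exp(3*t)]
  [-t*exp(3*t), 2*t*exp(3*t) + exp(3*t), t^2*exp(3*t)/2 - 2*t*exp(3*t)]
  [0, 0, exp(3*t)]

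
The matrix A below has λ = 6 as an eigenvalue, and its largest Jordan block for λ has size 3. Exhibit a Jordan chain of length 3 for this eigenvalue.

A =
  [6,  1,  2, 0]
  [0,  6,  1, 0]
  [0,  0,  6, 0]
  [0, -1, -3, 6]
A Jordan chain for λ = 6 of length 3:
v_1 = (1, 0, 0, -1)ᵀ
v_2 = (2, 1, 0, -3)ᵀ
v_3 = (0, 0, 1, 0)ᵀ

Let N = A − (6)·I. We want v_3 with N^3 v_3 = 0 but N^2 v_3 ≠ 0; then v_{j-1} := N · v_j for j = 3, …, 2.

Pick v_3 = (0, 0, 1, 0)ᵀ.
Then v_2 = N · v_3 = (2, 1, 0, -3)ᵀ.
Then v_1 = N · v_2 = (1, 0, 0, -1)ᵀ.

Sanity check: (A − (6)·I) v_1 = (0, 0, 0, 0)ᵀ = 0. ✓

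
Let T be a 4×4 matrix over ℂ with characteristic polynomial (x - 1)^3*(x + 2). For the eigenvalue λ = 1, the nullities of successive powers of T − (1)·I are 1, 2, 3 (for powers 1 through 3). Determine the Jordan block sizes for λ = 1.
Block sizes for λ = 1: [3]

From the dimensions of kernels of powers, the number of Jordan blocks of size at least j is d_j − d_{j−1} where d_j = dim ker(N^j) (with d_0 = 0). Computing the differences gives [1, 1, 1].
The number of blocks of size exactly k is (#blocks of size ≥ k) − (#blocks of size ≥ k + 1), so the partition is: 1 block(s) of size 3.
In nonincreasing order the block sizes are [3].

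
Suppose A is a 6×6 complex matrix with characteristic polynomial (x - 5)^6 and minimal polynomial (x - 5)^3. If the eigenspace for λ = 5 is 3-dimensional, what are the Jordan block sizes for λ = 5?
Block sizes for λ = 5: [3, 2, 1]

Step 1 — from the characteristic polynomial, algebraic multiplicity of λ = 5 is 6. From dim ker(A − (5)·I) = 3, there are exactly 3 Jordan blocks for λ = 5.
Step 2 — from the minimal polynomial, the factor (x − 5)^3 tells us the largest block for λ = 5 has size 3.
Step 3 — with total size 6, 3 blocks, and largest block 3, the block sizes (in nonincreasing order) are [3, 2, 1].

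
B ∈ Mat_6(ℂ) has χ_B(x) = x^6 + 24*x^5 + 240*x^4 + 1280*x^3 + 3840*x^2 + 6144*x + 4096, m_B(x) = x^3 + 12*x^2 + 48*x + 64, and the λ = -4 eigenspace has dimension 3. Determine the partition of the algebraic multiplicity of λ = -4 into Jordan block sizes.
Block sizes for λ = -4: [3, 2, 1]

Step 1 — from the characteristic polynomial, algebraic multiplicity of λ = -4 is 6. From dim ker(B − (-4)·I) = 3, there are exactly 3 Jordan blocks for λ = -4.
Step 2 — from the minimal polynomial, the factor (x + 4)^3 tells us the largest block for λ = -4 has size 3.
Step 3 — with total size 6, 3 blocks, and largest block 3, the block sizes (in nonincreasing order) are [3, 2, 1].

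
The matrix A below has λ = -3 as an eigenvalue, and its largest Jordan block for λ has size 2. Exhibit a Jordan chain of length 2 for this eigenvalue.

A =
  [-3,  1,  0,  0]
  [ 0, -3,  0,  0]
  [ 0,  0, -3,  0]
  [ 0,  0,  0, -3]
A Jordan chain for λ = -3 of length 2:
v_1 = (1, 0, 0, 0)ᵀ
v_2 = (0, 1, 0, 0)ᵀ

Let N = A − (-3)·I. We want v_2 with N^2 v_2 = 0 but N^1 v_2 ≠ 0; then v_{j-1} := N · v_j for j = 2, …, 2.

Pick v_2 = (0, 1, 0, 0)ᵀ.
Then v_1 = N · v_2 = (1, 0, 0, 0)ᵀ.

Sanity check: (A − (-3)·I) v_1 = (0, 0, 0, 0)ᵀ = 0. ✓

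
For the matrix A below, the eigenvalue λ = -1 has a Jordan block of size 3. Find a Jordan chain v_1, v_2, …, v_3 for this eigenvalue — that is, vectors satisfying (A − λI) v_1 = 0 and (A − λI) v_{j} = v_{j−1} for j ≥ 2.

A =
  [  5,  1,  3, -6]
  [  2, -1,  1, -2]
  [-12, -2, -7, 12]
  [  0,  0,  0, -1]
A Jordan chain for λ = -1 of length 3:
v_1 = (2, 0, -4, 0)ᵀ
v_2 = (6, 2, -12, 0)ᵀ
v_3 = (1, 0, 0, 0)ᵀ

Let N = A − (-1)·I. We want v_3 with N^3 v_3 = 0 but N^2 v_3 ≠ 0; then v_{j-1} := N · v_j for j = 3, …, 2.

Pick v_3 = (1, 0, 0, 0)ᵀ.
Then v_2 = N · v_3 = (6, 2, -12, 0)ᵀ.
Then v_1 = N · v_2 = (2, 0, -4, 0)ᵀ.

Sanity check: (A − (-1)·I) v_1 = (0, 0, 0, 0)ᵀ = 0. ✓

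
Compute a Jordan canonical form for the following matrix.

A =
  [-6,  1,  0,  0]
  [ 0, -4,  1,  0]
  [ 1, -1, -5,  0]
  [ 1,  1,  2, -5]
J_3(-5) ⊕ J_1(-5)

The characteristic polynomial is
  det(x·I − A) = x^4 + 20*x^3 + 150*x^2 + 500*x + 625 = (x + 5)^4

Eigenvalues and multiplicities (the geometric multiplicity of λ is n − rank(A − λI), which equals the number of Jordan blocks for λ):
  λ = -5: algebraic multiplicity = 4, geometric multiplicity = 2

Determining the block sizes for each eigenvalue:
  λ = -5: with am = 4 and gm = 2, the partition is not yet determined (e.g. several partitions of 4 into 2 parts exist). Let N = A − (-5)·I. Computing rank(N^1) = 2, rank(N^2) = 1, rank(N^3) = 0; the number of blocks of size ≥ j is rank(N^{j−1}) − rank(N^j), giving [2, 1, 1]. So we have 1 block(s) of size 3, 1 block(s) of size 1 → block sizes [3, 1]

Assembling the blocks gives a Jordan form
J =
  [-5,  1,  0,  0]
  [ 0, -5,  1,  0]
  [ 0,  0, -5,  0]
  [ 0,  0,  0, -5]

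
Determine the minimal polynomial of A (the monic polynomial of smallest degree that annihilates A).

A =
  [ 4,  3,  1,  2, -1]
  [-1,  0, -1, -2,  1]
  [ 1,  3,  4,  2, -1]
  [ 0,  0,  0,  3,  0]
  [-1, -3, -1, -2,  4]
x^2 - 6*x + 9

The characteristic polynomial is χ_A(x) = (x - 3)^5, so the eigenvalues are known. The minimal polynomial is
  m_A(x) = Π_λ (x − λ)^{k_λ}
where k_λ is the size of the *largest* Jordan block for λ (equivalently, the smallest k with (A − λI)^k v = 0 for every generalised eigenvector v of λ).

  λ = 3: largest Jordan block has size 2, contributing (x − 3)^2

So m_A(x) = (x - 3)^2 = x^2 - 6*x + 9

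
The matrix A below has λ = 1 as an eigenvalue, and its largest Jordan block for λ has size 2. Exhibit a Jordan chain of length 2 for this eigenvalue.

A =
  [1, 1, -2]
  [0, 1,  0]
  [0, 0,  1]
A Jordan chain for λ = 1 of length 2:
v_1 = (1, 0, 0)ᵀ
v_2 = (0, 1, 0)ᵀ

Let N = A − (1)·I. We want v_2 with N^2 v_2 = 0 but N^1 v_2 ≠ 0; then v_{j-1} := N · v_j for j = 2, …, 2.

Pick v_2 = (0, 1, 0)ᵀ.
Then v_1 = N · v_2 = (1, 0, 0)ᵀ.

Sanity check: (A − (1)·I) v_1 = (0, 0, 0)ᵀ = 0. ✓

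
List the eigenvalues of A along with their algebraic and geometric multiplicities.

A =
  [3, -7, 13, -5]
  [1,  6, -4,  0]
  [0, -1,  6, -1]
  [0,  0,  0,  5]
λ = 5: alg = 4, geom = 2

Step 1 — factor the characteristic polynomial to read off the algebraic multiplicities:
  χ_A(x) = (x - 5)^4

Step 2 — compute geometric multiplicities via the rank-nullity identity g(λ) = n − rank(A − λI):
  rank(A − (5)·I) = 2, so dim ker(A − (5)·I) = n − 2 = 2

Summary:
  λ = 5: algebraic multiplicity = 4, geometric multiplicity = 2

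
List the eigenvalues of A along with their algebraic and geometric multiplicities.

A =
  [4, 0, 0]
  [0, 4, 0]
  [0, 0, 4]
λ = 4: alg = 3, geom = 3

Step 1 — factor the characteristic polynomial to read off the algebraic multiplicities:
  χ_A(x) = (x - 4)^3

Step 2 — compute geometric multiplicities via the rank-nullity identity g(λ) = n − rank(A − λI):
  rank(A − (4)·I) = 0, so dim ker(A − (4)·I) = n − 0 = 3

Summary:
  λ = 4: algebraic multiplicity = 3, geometric multiplicity = 3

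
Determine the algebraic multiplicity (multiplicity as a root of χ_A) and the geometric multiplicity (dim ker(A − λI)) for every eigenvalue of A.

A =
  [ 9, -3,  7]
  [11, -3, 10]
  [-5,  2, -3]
λ = 1: alg = 3, geom = 1

Step 1 — factor the characteristic polynomial to read off the algebraic multiplicities:
  χ_A(x) = (x - 1)^3

Step 2 — compute geometric multiplicities via the rank-nullity identity g(λ) = n − rank(A − λI):
  rank(A − (1)·I) = 2, so dim ker(A − (1)·I) = n − 2 = 1

Summary:
  λ = 1: algebraic multiplicity = 3, geometric multiplicity = 1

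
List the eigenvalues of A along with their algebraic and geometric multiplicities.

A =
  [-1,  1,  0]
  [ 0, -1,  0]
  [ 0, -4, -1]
λ = -1: alg = 3, geom = 2

Step 1 — factor the characteristic polynomial to read off the algebraic multiplicities:
  χ_A(x) = (x + 1)^3

Step 2 — compute geometric multiplicities via the rank-nullity identity g(λ) = n − rank(A − λI):
  rank(A − (-1)·I) = 1, so dim ker(A − (-1)·I) = n − 1 = 2

Summary:
  λ = -1: algebraic multiplicity = 3, geometric multiplicity = 2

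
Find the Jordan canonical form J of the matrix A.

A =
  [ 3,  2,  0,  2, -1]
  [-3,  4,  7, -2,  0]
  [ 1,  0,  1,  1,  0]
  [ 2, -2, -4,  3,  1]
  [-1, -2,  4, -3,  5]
J_3(3) ⊕ J_1(3) ⊕ J_1(4)

The characteristic polynomial is
  det(x·I − A) = x^5 - 16*x^4 + 102*x^3 - 324*x^2 + 513*x - 324 = (x - 4)*(x - 3)^4

Eigenvalues and multiplicities (the geometric multiplicity of λ is n − rank(A − λI), which equals the number of Jordan blocks for λ):
  λ = 3: algebraic multiplicity = 4, geometric multiplicity = 2
  λ = 4: algebraic multiplicity = 1, geometric multiplicity = 1

Determining the block sizes for each eigenvalue:
  λ = 3: with am = 4 and gm = 2, the partition is not yet determined (e.g. several partitions of 4 into 2 parts exist). Let N = A − (3)·I. Computing rank(N^1) = 3, rank(N^2) = 2, rank(N^3) = 1; the number of blocks of size ≥ j is rank(N^{j−1}) − rank(N^j), giving [2, 1, 1]. So we have 1 block(s) of size 3, 1 block(s) of size 1 → block sizes [3, 1]
  λ = 4: one block (gm = 1), so the single block has size am = 1 → block sizes [1]

Assembling the blocks gives a Jordan form
J =
  [3, 1, 0, 0, 0]
  [0, 3, 1, 0, 0]
  [0, 0, 3, 0, 0]
  [0, 0, 0, 3, 0]
  [0, 0, 0, 0, 4]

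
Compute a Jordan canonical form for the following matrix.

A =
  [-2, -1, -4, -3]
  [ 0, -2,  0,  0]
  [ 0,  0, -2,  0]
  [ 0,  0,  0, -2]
J_2(-2) ⊕ J_1(-2) ⊕ J_1(-2)

The characteristic polynomial is
  det(x·I − A) = x^4 + 8*x^3 + 24*x^2 + 32*x + 16 = (x + 2)^4

Eigenvalues and multiplicities (the geometric multiplicity of λ is n − rank(A − λI), which equals the number of Jordan blocks for λ):
  λ = -2: algebraic multiplicity = 4, geometric multiplicity = 3

Determining the block sizes for each eigenvalue:
  λ = -2: 3 blocks summing to 4 forces exactly one block of size 2 and the rest size 1 → block sizes [2, 1, 1]

Assembling the blocks gives a Jordan form
J =
  [-2,  1,  0,  0]
  [ 0, -2,  0,  0]
  [ 0,  0, -2,  0]
  [ 0,  0,  0, -2]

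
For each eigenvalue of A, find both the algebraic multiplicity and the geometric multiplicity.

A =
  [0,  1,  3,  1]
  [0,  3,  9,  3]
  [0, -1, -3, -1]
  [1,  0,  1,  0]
λ = 0: alg = 4, geom = 2

Step 1 — factor the characteristic polynomial to read off the algebraic multiplicities:
  χ_A(x) = x^4

Step 2 — compute geometric multiplicities via the rank-nullity identity g(λ) = n − rank(A − λI):
  rank(A − (0)·I) = 2, so dim ker(A − (0)·I) = n − 2 = 2

Summary:
  λ = 0: algebraic multiplicity = 4, geometric multiplicity = 2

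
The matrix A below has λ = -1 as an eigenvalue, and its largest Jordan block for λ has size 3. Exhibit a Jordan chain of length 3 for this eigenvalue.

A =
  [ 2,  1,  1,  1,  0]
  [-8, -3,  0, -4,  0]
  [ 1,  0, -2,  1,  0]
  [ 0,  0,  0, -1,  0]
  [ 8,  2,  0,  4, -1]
A Jordan chain for λ = -1 of length 3:
v_1 = (2, -8, 2, 0, 8)ᵀ
v_2 = (3, -8, 1, 0, 8)ᵀ
v_3 = (1, 0, 0, 0, 0)ᵀ

Let N = A − (-1)·I. We want v_3 with N^3 v_3 = 0 but N^2 v_3 ≠ 0; then v_{j-1} := N · v_j for j = 3, …, 2.

Pick v_3 = (1, 0, 0, 0, 0)ᵀ.
Then v_2 = N · v_3 = (3, -8, 1, 0, 8)ᵀ.
Then v_1 = N · v_2 = (2, -8, 2, 0, 8)ᵀ.

Sanity check: (A − (-1)·I) v_1 = (0, 0, 0, 0, 0)ᵀ = 0. ✓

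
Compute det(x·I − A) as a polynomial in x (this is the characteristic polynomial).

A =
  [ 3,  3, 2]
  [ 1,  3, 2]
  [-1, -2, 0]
x^3 - 6*x^2 + 12*x - 8

Expanding det(x·I − A) (e.g. by cofactor expansion or by noting that A is similar to its Jordan form J, which has the same characteristic polynomial as A) gives
  χ_A(x) = x^3 - 6*x^2 + 12*x - 8
which factors as (x - 2)^3. The eigenvalues (with algebraic multiplicities) are λ = 2 with multiplicity 3.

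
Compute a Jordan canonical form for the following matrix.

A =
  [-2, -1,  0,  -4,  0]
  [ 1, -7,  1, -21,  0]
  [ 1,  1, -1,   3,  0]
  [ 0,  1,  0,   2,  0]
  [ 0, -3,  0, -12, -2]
J_3(-2) ⊕ J_1(-2) ⊕ J_1(-2)

The characteristic polynomial is
  det(x·I − A) = x^5 + 10*x^4 + 40*x^3 + 80*x^2 + 80*x + 32 = (x + 2)^5

Eigenvalues and multiplicities (the geometric multiplicity of λ is n − rank(A − λI), which equals the number of Jordan blocks for λ):
  λ = -2: algebraic multiplicity = 5, geometric multiplicity = 3

Determining the block sizes for each eigenvalue:
  λ = -2: with am = 5 and gm = 3, the partition is not yet determined (e.g. several partitions of 5 into 3 parts exist). Let N = A − (-2)·I. Computing rank(N^1) = 2, rank(N^2) = 1, rank(N^3) = 0; the number of blocks of size ≥ j is rank(N^{j−1}) − rank(N^j), giving [3, 1, 1]. So we have 1 block(s) of size 3, 2 block(s) of size 1 → block sizes [3, 1, 1]

Assembling the blocks gives a Jordan form
J =
  [-2,  1,  0,  0,  0]
  [ 0, -2,  1,  0,  0]
  [ 0,  0, -2,  0,  0]
  [ 0,  0,  0, -2,  0]
  [ 0,  0,  0,  0, -2]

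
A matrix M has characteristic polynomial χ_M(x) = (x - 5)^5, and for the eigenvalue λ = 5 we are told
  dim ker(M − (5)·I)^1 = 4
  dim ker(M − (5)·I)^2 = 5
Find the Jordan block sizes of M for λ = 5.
Block sizes for λ = 5: [2, 1, 1, 1]

From the dimensions of kernels of powers, the number of Jordan blocks of size at least j is d_j − d_{j−1} where d_j = dim ker(N^j) (with d_0 = 0). Computing the differences gives [4, 1].
The number of blocks of size exactly k is (#blocks of size ≥ k) − (#blocks of size ≥ k + 1), so the partition is: 3 block(s) of size 1, 1 block(s) of size 2.
In nonincreasing order the block sizes are [2, 1, 1, 1].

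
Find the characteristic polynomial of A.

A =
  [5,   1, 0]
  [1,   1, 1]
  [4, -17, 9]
x^3 - 15*x^2 + 75*x - 125

Expanding det(x·I − A) (e.g. by cofactor expansion or by noting that A is similar to its Jordan form J, which has the same characteristic polynomial as A) gives
  χ_A(x) = x^3 - 15*x^2 + 75*x - 125
which factors as (x - 5)^3. The eigenvalues (with algebraic multiplicities) are λ = 5 with multiplicity 3.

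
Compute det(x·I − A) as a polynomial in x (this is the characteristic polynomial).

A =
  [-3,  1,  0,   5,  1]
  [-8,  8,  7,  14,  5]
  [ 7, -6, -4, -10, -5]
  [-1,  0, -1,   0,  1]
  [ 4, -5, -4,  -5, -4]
x^5 + 3*x^4 + 3*x^3 + x^2

Expanding det(x·I − A) (e.g. by cofactor expansion or by noting that A is similar to its Jordan form J, which has the same characteristic polynomial as A) gives
  χ_A(x) = x^5 + 3*x^4 + 3*x^3 + x^2
which factors as x^2*(x + 1)^3. The eigenvalues (with algebraic multiplicities) are λ = -1 with multiplicity 3, λ = 0 with multiplicity 2.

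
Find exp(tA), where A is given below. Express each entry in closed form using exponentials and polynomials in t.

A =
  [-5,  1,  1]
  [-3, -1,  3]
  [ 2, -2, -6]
e^{tA} =
  [-t*exp(-4*t) + exp(-4*t), t*exp(-4*t), t*exp(-4*t)]
  [-3*t*exp(-4*t), 3*t*exp(-4*t) + exp(-4*t), 3*t*exp(-4*t)]
  [2*t*exp(-4*t), -2*t*exp(-4*t), -2*t*exp(-4*t) + exp(-4*t)]

Strategy: write A = P · J · P⁻¹ where J is a Jordan canonical form, so e^{tA} = P · e^{tJ} · P⁻¹, and e^{tJ} can be computed block-by-block.

A has Jordan form
J =
  [-4,  1,  0]
  [ 0, -4,  0]
  [ 0,  0, -4]
(up to reordering of blocks).

Per-block formulas:
  For a 1×1 block at λ = -4: exp(t · [-4]) = [e^(-4t)].
  For a 2×2 Jordan block J_2(-4): exp(t · J_2(-4)) = e^(-4t)·(I + t·N), where N is the 2×2 nilpotent shift.

After assembling e^{tJ} and conjugating by P, we get:

e^{tA} =
  [-t*exp(-4*t) + exp(-4*t), t*exp(-4*t), t*exp(-4*t)]
  [-3*t*exp(-4*t), 3*t*exp(-4*t) + exp(-4*t), 3*t*exp(-4*t)]
  [2*t*exp(-4*t), -2*t*exp(-4*t), -2*t*exp(-4*t) + exp(-4*t)]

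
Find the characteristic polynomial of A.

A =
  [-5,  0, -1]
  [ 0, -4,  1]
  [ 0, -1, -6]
x^3 + 15*x^2 + 75*x + 125

Expanding det(x·I − A) (e.g. by cofactor expansion or by noting that A is similar to its Jordan form J, which has the same characteristic polynomial as A) gives
  χ_A(x) = x^3 + 15*x^2 + 75*x + 125
which factors as (x + 5)^3. The eigenvalues (with algebraic multiplicities) are λ = -5 with multiplicity 3.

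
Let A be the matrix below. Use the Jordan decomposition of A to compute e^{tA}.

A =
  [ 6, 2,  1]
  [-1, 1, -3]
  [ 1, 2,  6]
e^{tA} =
  [t*exp(5*t) + exp(5*t), exp(5*t) - exp(3*t), -t*exp(5*t) + exp(5*t) - exp(3*t)]
  [-t*exp(5*t), -exp(5*t) + 2*exp(3*t), t*exp(5*t) - 2*exp(5*t) + 2*exp(3*t)]
  [t*exp(5*t), exp(5*t) - exp(3*t), -t*exp(5*t) + 2*exp(5*t) - exp(3*t)]

Strategy: write A = P · J · P⁻¹ where J is a Jordan canonical form, so e^{tA} = P · e^{tJ} · P⁻¹, and e^{tJ} can be computed block-by-block.

A has Jordan form
J =
  [3, 0, 0]
  [0, 5, 1]
  [0, 0, 5]
(up to reordering of blocks).

Per-block formulas:
  For a 1×1 block at λ = 3: exp(t · [3]) = [e^(3t)].
  For a 2×2 Jordan block J_2(5): exp(t · J_2(5)) = e^(5t)·(I + t·N), where N is the 2×2 nilpotent shift.

After assembling e^{tJ} and conjugating by P, we get:

e^{tA} =
  [t*exp(5*t) + exp(5*t), exp(5*t) - exp(3*t), -t*exp(5*t) + exp(5*t) - exp(3*t)]
  [-t*exp(5*t), -exp(5*t) + 2*exp(3*t), t*exp(5*t) - 2*exp(5*t) + 2*exp(3*t)]
  [t*exp(5*t), exp(5*t) - exp(3*t), -t*exp(5*t) + 2*exp(5*t) - exp(3*t)]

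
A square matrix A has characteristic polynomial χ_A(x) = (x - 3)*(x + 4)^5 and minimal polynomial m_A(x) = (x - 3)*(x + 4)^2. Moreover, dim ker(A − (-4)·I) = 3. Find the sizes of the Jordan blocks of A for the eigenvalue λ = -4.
Block sizes for λ = -4: [2, 2, 1]

Step 1 — from the characteristic polynomial, algebraic multiplicity of λ = -4 is 5. From dim ker(A − (-4)·I) = 3, there are exactly 3 Jordan blocks for λ = -4.
Step 2 — from the minimal polynomial, the factor (x + 4)^2 tells us the largest block for λ = -4 has size 2.
Step 3 — with total size 5, 3 blocks, and largest block 2, the block sizes (in nonincreasing order) are [2, 2, 1].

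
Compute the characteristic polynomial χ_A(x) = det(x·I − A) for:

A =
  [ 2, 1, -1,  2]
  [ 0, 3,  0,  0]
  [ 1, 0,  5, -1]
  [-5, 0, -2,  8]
x^4 - 18*x^3 + 120*x^2 - 350*x + 375

Expanding det(x·I − A) (e.g. by cofactor expansion or by noting that A is similar to its Jordan form J, which has the same characteristic polynomial as A) gives
  χ_A(x) = x^4 - 18*x^3 + 120*x^2 - 350*x + 375
which factors as (x - 5)^3*(x - 3). The eigenvalues (with algebraic multiplicities) are λ = 3 with multiplicity 1, λ = 5 with multiplicity 3.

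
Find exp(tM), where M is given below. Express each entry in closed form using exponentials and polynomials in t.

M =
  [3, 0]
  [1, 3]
e^{tM} =
  [exp(3*t), 0]
  [t*exp(3*t), exp(3*t)]

Strategy: write M = P · J · P⁻¹ where J is a Jordan canonical form, so e^{tM} = P · e^{tJ} · P⁻¹, and e^{tJ} can be computed block-by-block.

M has Jordan form
J =
  [3, 1]
  [0, 3]
(up to reordering of blocks).

Per-block formulas:
  For a 2×2 Jordan block J_2(3): exp(t · J_2(3)) = e^(3t)·(I + t·N), where N is the 2×2 nilpotent shift.

After assembling e^{tJ} and conjugating by P, we get:

e^{tM} =
  [exp(3*t), 0]
  [t*exp(3*t), exp(3*t)]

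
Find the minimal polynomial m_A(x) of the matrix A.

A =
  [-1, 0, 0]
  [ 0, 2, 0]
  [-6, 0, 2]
x^2 - x - 2

The characteristic polynomial is χ_A(x) = (x - 2)^2*(x + 1), so the eigenvalues are known. The minimal polynomial is
  m_A(x) = Π_λ (x − λ)^{k_λ}
where k_λ is the size of the *largest* Jordan block for λ (equivalently, the smallest k with (A − λI)^k v = 0 for every generalised eigenvector v of λ).

  λ = -1: largest Jordan block has size 1, contributing (x + 1)
  λ = 2: largest Jordan block has size 1, contributing (x − 2)

So m_A(x) = (x - 2)*(x + 1) = x^2 - x - 2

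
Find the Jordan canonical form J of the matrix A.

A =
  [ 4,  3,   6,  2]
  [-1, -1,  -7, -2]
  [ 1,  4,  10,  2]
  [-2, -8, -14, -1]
J_3(3) ⊕ J_1(3)

The characteristic polynomial is
  det(x·I − A) = x^4 - 12*x^3 + 54*x^2 - 108*x + 81 = (x - 3)^4

Eigenvalues and multiplicities (the geometric multiplicity of λ is n − rank(A − λI), which equals the number of Jordan blocks for λ):
  λ = 3: algebraic multiplicity = 4, geometric multiplicity = 2

Determining the block sizes for each eigenvalue:
  λ = 3: with am = 4 and gm = 2, the partition is not yet determined (e.g. several partitions of 4 into 2 parts exist). Let N = A − (3)·I. Computing rank(N^1) = 2, rank(N^2) = 1, rank(N^3) = 0; the number of blocks of size ≥ j is rank(N^{j−1}) − rank(N^j), giving [2, 1, 1]. So we have 1 block(s) of size 3, 1 block(s) of size 1 → block sizes [3, 1]

Assembling the blocks gives a Jordan form
J =
  [3, 1, 0, 0]
  [0, 3, 1, 0]
  [0, 0, 3, 0]
  [0, 0, 0, 3]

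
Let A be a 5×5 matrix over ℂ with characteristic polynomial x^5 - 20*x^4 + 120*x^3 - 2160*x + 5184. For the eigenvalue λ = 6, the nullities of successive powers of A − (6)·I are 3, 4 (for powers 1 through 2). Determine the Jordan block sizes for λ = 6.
Block sizes for λ = 6: [2, 1, 1]

From the dimensions of kernels of powers, the number of Jordan blocks of size at least j is d_j − d_{j−1} where d_j = dim ker(N^j) (with d_0 = 0). Computing the differences gives [3, 1].
The number of blocks of size exactly k is (#blocks of size ≥ k) − (#blocks of size ≥ k + 1), so the partition is: 2 block(s) of size 1, 1 block(s) of size 2.
In nonincreasing order the block sizes are [2, 1, 1].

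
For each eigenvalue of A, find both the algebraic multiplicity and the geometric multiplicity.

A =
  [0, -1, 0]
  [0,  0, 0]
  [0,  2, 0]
λ = 0: alg = 3, geom = 2

Step 1 — factor the characteristic polynomial to read off the algebraic multiplicities:
  χ_A(x) = x^3

Step 2 — compute geometric multiplicities via the rank-nullity identity g(λ) = n − rank(A − λI):
  rank(A − (0)·I) = 1, so dim ker(A − (0)·I) = n − 1 = 2

Summary:
  λ = 0: algebraic multiplicity = 3, geometric multiplicity = 2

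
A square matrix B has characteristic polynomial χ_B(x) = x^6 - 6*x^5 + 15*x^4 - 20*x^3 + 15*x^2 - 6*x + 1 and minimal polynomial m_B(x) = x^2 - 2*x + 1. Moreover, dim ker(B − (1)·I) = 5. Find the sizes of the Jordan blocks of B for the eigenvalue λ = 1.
Block sizes for λ = 1: [2, 1, 1, 1, 1]

Step 1 — from the characteristic polynomial, algebraic multiplicity of λ = 1 is 6. From dim ker(B − (1)·I) = 5, there are exactly 5 Jordan blocks for λ = 1.
Step 2 — from the minimal polynomial, the factor (x − 1)^2 tells us the largest block for λ = 1 has size 2.
Step 3 — with total size 6, 5 blocks, and largest block 2, the block sizes (in nonincreasing order) are [2, 1, 1, 1, 1].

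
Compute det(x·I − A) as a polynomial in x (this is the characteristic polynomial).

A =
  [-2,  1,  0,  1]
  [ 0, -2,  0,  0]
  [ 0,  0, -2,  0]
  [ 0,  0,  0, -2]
x^4 + 8*x^3 + 24*x^2 + 32*x + 16

Expanding det(x·I − A) (e.g. by cofactor expansion or by noting that A is similar to its Jordan form J, which has the same characteristic polynomial as A) gives
  χ_A(x) = x^4 + 8*x^3 + 24*x^2 + 32*x + 16
which factors as (x + 2)^4. The eigenvalues (with algebraic multiplicities) are λ = -2 with multiplicity 4.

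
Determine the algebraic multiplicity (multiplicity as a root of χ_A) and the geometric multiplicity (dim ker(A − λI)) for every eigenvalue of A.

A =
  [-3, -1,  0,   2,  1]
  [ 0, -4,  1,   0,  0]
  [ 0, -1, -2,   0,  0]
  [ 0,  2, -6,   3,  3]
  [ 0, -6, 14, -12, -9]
λ = -3: alg = 5, geom = 2

Step 1 — factor the characteristic polynomial to read off the algebraic multiplicities:
  χ_A(x) = (x + 3)^5

Step 2 — compute geometric multiplicities via the rank-nullity identity g(λ) = n − rank(A − λI):
  rank(A − (-3)·I) = 3, so dim ker(A − (-3)·I) = n − 3 = 2

Summary:
  λ = -3: algebraic multiplicity = 5, geometric multiplicity = 2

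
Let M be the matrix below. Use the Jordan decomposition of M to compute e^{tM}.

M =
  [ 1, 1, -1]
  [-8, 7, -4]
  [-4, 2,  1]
e^{tM} =
  [-2*t*exp(3*t) + exp(3*t), t*exp(3*t), -t*exp(3*t)]
  [-8*t*exp(3*t), 4*t*exp(3*t) + exp(3*t), -4*t*exp(3*t)]
  [-4*t*exp(3*t), 2*t*exp(3*t), -2*t*exp(3*t) + exp(3*t)]

Strategy: write M = P · J · P⁻¹ where J is a Jordan canonical form, so e^{tM} = P · e^{tJ} · P⁻¹, and e^{tJ} can be computed block-by-block.

M has Jordan form
J =
  [3, 1, 0]
  [0, 3, 0]
  [0, 0, 3]
(up to reordering of blocks).

Per-block formulas:
  For a 2×2 Jordan block J_2(3): exp(t · J_2(3)) = e^(3t)·(I + t·N), where N is the 2×2 nilpotent shift.
  For a 1×1 block at λ = 3: exp(t · [3]) = [e^(3t)].

After assembling e^{tJ} and conjugating by P, we get:

e^{tM} =
  [-2*t*exp(3*t) + exp(3*t), t*exp(3*t), -t*exp(3*t)]
  [-8*t*exp(3*t), 4*t*exp(3*t) + exp(3*t), -4*t*exp(3*t)]
  [-4*t*exp(3*t), 2*t*exp(3*t), -2*t*exp(3*t) + exp(3*t)]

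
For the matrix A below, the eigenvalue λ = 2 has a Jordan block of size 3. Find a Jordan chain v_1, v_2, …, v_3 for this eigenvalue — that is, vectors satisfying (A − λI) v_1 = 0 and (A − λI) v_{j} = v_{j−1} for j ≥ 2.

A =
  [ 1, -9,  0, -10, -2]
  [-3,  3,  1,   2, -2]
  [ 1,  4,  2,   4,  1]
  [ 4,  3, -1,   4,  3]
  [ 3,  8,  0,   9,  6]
A Jordan chain for λ = 2 of length 3:
v_1 = (1, -1, 0, 1, -1)ᵀ
v_2 = (0, 1, 0, -1, 0)ᵀ
v_3 = (0, 0, 1, 0, 0)ᵀ

Let N = A − (2)·I. We want v_3 with N^3 v_3 = 0 but N^2 v_3 ≠ 0; then v_{j-1} := N · v_j for j = 3, …, 2.

Pick v_3 = (0, 0, 1, 0, 0)ᵀ.
Then v_2 = N · v_3 = (0, 1, 0, -1, 0)ᵀ.
Then v_1 = N · v_2 = (1, -1, 0, 1, -1)ᵀ.

Sanity check: (A − (2)·I) v_1 = (0, 0, 0, 0, 0)ᵀ = 0. ✓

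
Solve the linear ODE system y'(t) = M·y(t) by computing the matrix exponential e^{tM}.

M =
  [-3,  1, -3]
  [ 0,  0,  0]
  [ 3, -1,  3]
e^{tM} =
  [1 - 3*t, t, -3*t]
  [0, 1, 0]
  [3*t, -t, 3*t + 1]

Strategy: write M = P · J · P⁻¹ where J is a Jordan canonical form, so e^{tM} = P · e^{tJ} · P⁻¹, and e^{tJ} can be computed block-by-block.

M has Jordan form
J =
  [0, 1, 0]
  [0, 0, 0]
  [0, 0, 0]
(up to reordering of blocks).

Per-block formulas:
  For a 2×2 Jordan block J_2(0): exp(t · J_2(0)) = e^(0t)·(I + t·N), where N is the 2×2 nilpotent shift.
  For a 1×1 block at λ = 0: exp(t · [0]) = [e^(0t)].

After assembling e^{tJ} and conjugating by P, we get:

e^{tM} =
  [1 - 3*t, t, -3*t]
  [0, 1, 0]
  [3*t, -t, 3*t + 1]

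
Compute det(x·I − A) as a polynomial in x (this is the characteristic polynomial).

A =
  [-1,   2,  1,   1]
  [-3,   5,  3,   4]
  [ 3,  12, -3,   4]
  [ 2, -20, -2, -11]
x^4 + 10*x^3 + 25*x^2

Expanding det(x·I − A) (e.g. by cofactor expansion or by noting that A is similar to its Jordan form J, which has the same characteristic polynomial as A) gives
  χ_A(x) = x^4 + 10*x^3 + 25*x^2
which factors as x^2*(x + 5)^2. The eigenvalues (with algebraic multiplicities) are λ = -5 with multiplicity 2, λ = 0 with multiplicity 2.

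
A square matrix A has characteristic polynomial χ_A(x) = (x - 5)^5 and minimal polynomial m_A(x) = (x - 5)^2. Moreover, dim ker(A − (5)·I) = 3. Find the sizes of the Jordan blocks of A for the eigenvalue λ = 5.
Block sizes for λ = 5: [2, 2, 1]

Step 1 — from the characteristic polynomial, algebraic multiplicity of λ = 5 is 5. From dim ker(A − (5)·I) = 3, there are exactly 3 Jordan blocks for λ = 5.
Step 2 — from the minimal polynomial, the factor (x − 5)^2 tells us the largest block for λ = 5 has size 2.
Step 3 — with total size 5, 3 blocks, and largest block 2, the block sizes (in nonincreasing order) are [2, 2, 1].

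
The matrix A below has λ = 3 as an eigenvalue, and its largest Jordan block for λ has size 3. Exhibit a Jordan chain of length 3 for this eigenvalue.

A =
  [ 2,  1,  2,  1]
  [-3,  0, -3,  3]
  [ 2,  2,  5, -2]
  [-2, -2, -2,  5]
A Jordan chain for λ = 3 of length 3:
v_1 = (-2, -6, 4, -4)ᵀ
v_2 = (1, -3, 2, -2)ᵀ
v_3 = (0, 1, 0, 0)ᵀ

Let N = A − (3)·I. We want v_3 with N^3 v_3 = 0 but N^2 v_3 ≠ 0; then v_{j-1} := N · v_j for j = 3, …, 2.

Pick v_3 = (0, 1, 0, 0)ᵀ.
Then v_2 = N · v_3 = (1, -3, 2, -2)ᵀ.
Then v_1 = N · v_2 = (-2, -6, 4, -4)ᵀ.

Sanity check: (A − (3)·I) v_1 = (0, 0, 0, 0)ᵀ = 0. ✓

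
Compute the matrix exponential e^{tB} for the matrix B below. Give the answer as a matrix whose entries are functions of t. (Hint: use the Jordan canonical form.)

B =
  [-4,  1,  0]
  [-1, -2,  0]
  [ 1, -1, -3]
e^{tB} =
  [-t*exp(-3*t) + exp(-3*t), t*exp(-3*t), 0]
  [-t*exp(-3*t), t*exp(-3*t) + exp(-3*t), 0]
  [t*exp(-3*t), -t*exp(-3*t), exp(-3*t)]

Strategy: write B = P · J · P⁻¹ where J is a Jordan canonical form, so e^{tB} = P · e^{tJ} · P⁻¹, and e^{tJ} can be computed block-by-block.

B has Jordan form
J =
  [-3,  1,  0]
  [ 0, -3,  0]
  [ 0,  0, -3]
(up to reordering of blocks).

Per-block formulas:
  For a 2×2 Jordan block J_2(-3): exp(t · J_2(-3)) = e^(-3t)·(I + t·N), where N is the 2×2 nilpotent shift.
  For a 1×1 block at λ = -3: exp(t · [-3]) = [e^(-3t)].

After assembling e^{tJ} and conjugating by P, we get:

e^{tB} =
  [-t*exp(-3*t) + exp(-3*t), t*exp(-3*t), 0]
  [-t*exp(-3*t), t*exp(-3*t) + exp(-3*t), 0]
  [t*exp(-3*t), -t*exp(-3*t), exp(-3*t)]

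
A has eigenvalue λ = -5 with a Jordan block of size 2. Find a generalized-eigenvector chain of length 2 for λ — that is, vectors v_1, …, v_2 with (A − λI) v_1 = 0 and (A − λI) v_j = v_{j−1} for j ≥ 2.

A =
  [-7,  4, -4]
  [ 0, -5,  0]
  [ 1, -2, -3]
A Jordan chain for λ = -5 of length 2:
v_1 = (-2, 0, 1)ᵀ
v_2 = (1, 0, 0)ᵀ

Let N = A − (-5)·I. We want v_2 with N^2 v_2 = 0 but N^1 v_2 ≠ 0; then v_{j-1} := N · v_j for j = 2, …, 2.

Pick v_2 = (1, 0, 0)ᵀ.
Then v_1 = N · v_2 = (-2, 0, 1)ᵀ.

Sanity check: (A − (-5)·I) v_1 = (0, 0, 0)ᵀ = 0. ✓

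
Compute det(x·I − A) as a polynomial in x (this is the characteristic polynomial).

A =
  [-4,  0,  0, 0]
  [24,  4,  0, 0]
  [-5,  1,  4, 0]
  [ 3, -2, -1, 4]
x^4 - 8*x^3 + 128*x - 256

Expanding det(x·I − A) (e.g. by cofactor expansion or by noting that A is similar to its Jordan form J, which has the same characteristic polynomial as A) gives
  χ_A(x) = x^4 - 8*x^3 + 128*x - 256
which factors as (x - 4)^3*(x + 4). The eigenvalues (with algebraic multiplicities) are λ = -4 with multiplicity 1, λ = 4 with multiplicity 3.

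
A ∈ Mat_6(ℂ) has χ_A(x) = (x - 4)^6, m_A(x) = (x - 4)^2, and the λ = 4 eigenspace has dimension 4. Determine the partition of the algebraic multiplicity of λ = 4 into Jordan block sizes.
Block sizes for λ = 4: [2, 2, 1, 1]

Step 1 — from the characteristic polynomial, algebraic multiplicity of λ = 4 is 6. From dim ker(A − (4)·I) = 4, there are exactly 4 Jordan blocks for λ = 4.
Step 2 — from the minimal polynomial, the factor (x − 4)^2 tells us the largest block for λ = 4 has size 2.
Step 3 — with total size 6, 4 blocks, and largest block 2, the block sizes (in nonincreasing order) are [2, 2, 1, 1].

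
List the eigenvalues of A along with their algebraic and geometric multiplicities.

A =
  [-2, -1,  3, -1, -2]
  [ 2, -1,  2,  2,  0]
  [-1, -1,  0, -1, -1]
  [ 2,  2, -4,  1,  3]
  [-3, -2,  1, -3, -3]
λ = -1: alg = 5, geom = 2

Step 1 — factor the characteristic polynomial to read off the algebraic multiplicities:
  χ_A(x) = (x + 1)^5

Step 2 — compute geometric multiplicities via the rank-nullity identity g(λ) = n − rank(A − λI):
  rank(A − (-1)·I) = 3, so dim ker(A − (-1)·I) = n − 3 = 2

Summary:
  λ = -1: algebraic multiplicity = 5, geometric multiplicity = 2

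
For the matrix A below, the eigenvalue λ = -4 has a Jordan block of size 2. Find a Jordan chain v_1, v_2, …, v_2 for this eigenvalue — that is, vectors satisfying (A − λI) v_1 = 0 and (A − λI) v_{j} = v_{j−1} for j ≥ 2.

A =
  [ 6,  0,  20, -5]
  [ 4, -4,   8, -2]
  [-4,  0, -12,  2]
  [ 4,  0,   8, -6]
A Jordan chain for λ = -4 of length 2:
v_1 = (10, 4, -4, 4)ᵀ
v_2 = (1, 0, 0, 0)ᵀ

Let N = A − (-4)·I. We want v_2 with N^2 v_2 = 0 but N^1 v_2 ≠ 0; then v_{j-1} := N · v_j for j = 2, …, 2.

Pick v_2 = (1, 0, 0, 0)ᵀ.
Then v_1 = N · v_2 = (10, 4, -4, 4)ᵀ.

Sanity check: (A − (-4)·I) v_1 = (0, 0, 0, 0)ᵀ = 0. ✓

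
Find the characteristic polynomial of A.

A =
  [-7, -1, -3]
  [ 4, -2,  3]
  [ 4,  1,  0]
x^3 + 9*x^2 + 27*x + 27

Expanding det(x·I − A) (e.g. by cofactor expansion or by noting that A is similar to its Jordan form J, which has the same characteristic polynomial as A) gives
  χ_A(x) = x^3 + 9*x^2 + 27*x + 27
which factors as (x + 3)^3. The eigenvalues (with algebraic multiplicities) are λ = -3 with multiplicity 3.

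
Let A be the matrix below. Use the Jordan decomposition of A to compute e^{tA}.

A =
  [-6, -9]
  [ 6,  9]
e^{tA} =
  [3 - 2*exp(3*t), 3 - 3*exp(3*t)]
  [2*exp(3*t) - 2, 3*exp(3*t) - 2]

Strategy: write A = P · J · P⁻¹ where J is a Jordan canonical form, so e^{tA} = P · e^{tJ} · P⁻¹, and e^{tJ} can be computed block-by-block.

A has Jordan form
J =
  [0, 0]
  [0, 3]
(up to reordering of blocks).

Per-block formulas:
  For a 1×1 block at λ = 0: exp(t · [0]) = [e^(0t)].
  For a 1×1 block at λ = 3: exp(t · [3]) = [e^(3t)].

After assembling e^{tJ} and conjugating by P, we get:

e^{tA} =
  [3 - 2*exp(3*t), 3 - 3*exp(3*t)]
  [2*exp(3*t) - 2, 3*exp(3*t) - 2]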